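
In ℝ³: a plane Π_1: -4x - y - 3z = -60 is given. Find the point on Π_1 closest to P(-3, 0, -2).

Foot = P − λn with λ = (n·P − d)/|n|² = (18 − (-60))/26 = 3.
Foot = (-3, 0, -2) − 3·(-4, -1, -3) = (9, 3, 7).

(9, 3, 7)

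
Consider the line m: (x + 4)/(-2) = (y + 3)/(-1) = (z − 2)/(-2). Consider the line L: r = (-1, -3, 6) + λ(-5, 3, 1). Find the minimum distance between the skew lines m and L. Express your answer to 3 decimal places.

m has direction (-2, -1, -2) through (-4, -3, 2).
Common perpendicular direction n = (-2, -1, -2) × (-5, 3, 1) = (5, 12, -11).
With w = (-1, -3, 6) − (-4, -3, 2) = (3, 0, 4), w · n = -29.
Distance = |w · n| / |n| = |-29| / √290 ≈ 1.703.

1.703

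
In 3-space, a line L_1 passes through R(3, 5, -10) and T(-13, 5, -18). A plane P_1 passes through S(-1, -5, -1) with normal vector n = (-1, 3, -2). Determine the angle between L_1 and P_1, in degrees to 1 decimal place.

A direction vector for L_1 is T − R = (-16, 0, -8).
P_1: n·r = n·S gives -x + 3y - 2z = -12.
sin θ = |n·v| / (|n||v|) = |32| / (√14 · √320) = 0.47809.
θ ≈ 28.6°.

28.6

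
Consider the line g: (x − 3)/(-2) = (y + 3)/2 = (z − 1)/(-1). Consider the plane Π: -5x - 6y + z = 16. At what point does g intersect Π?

(11, -11, 5)

g has direction (-2, 2, -1) through (3, -3, 1).
Substitute r = (3, -3, 1) + t(-2, 2, -1) into the plane: 4 + (-3)t = 16, so t = -4.
Intersection: (3, -3, 1) + (-4)·(-2, 2, -1) = (11, -11, 5).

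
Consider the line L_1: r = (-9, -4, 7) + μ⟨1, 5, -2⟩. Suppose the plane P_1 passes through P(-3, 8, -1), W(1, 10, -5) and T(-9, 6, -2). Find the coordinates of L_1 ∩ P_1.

PW = (4, 2, -4), PT = (-6, -2, -1); a normal to P_1 is PW × PT = (-10, 28, 4).
Using P: P_1 has equation -10x + 28y + 4z = 250.
Substitute r = (-9, -4, 7) + t(1, 5, -2) into the plane: 6 + 122t = 250, so t = 2.
Intersection: (-9, -4, 7) + 2·(1, 5, -2) = (-7, 6, 3).

(-7, 6, 3)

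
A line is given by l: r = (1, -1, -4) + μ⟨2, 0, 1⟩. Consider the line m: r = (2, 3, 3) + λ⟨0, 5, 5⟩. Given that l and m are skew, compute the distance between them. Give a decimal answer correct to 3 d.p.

1.667

Common perpendicular direction n = (2, 0, 1) × (0, 5, 5) = (-5, -10, 10).
With w = (2, 3, 3) − (1, -1, -4) = (1, 4, 7), w · n = 25.
Distance = |w · n| / |n| = |25| / √225 ≈ 1.667.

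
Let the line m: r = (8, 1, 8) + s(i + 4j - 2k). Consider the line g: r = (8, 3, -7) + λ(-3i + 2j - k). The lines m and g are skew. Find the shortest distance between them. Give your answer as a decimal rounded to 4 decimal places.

Common perpendicular direction n = (1, 4, -2) × (-3, 2, -1) = (0, 7, 14).
With w = (8, 3, -7) − (8, 1, 8) = (0, 2, -15), w · n = -196.
Distance = |w · n| / |n| = |-196| / √245 ≈ 12.5220.

12.5220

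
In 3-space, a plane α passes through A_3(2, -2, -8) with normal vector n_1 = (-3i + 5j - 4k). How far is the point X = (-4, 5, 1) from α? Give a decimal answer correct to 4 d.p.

α: n_1·r = n_1·A_3 gives -3x + 5y - 4z = 16.
n·X − d = (-3)·(-4) + (5)·(5) + (-4)·(1) − 16 = 17; |n| = √50.
Distance = |17| / √50 = 17/√50 ≈ 2.4042.

2.4042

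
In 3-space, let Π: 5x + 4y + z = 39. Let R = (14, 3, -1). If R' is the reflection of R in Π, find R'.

(4, -5, -3)

λ = (n·R − d)/|n|² = (81 − 39)/42 = 1.
Reflection = R − 2λn = (14, 3, -1) − 2·(5, 4, 1) = (4, -5, -3).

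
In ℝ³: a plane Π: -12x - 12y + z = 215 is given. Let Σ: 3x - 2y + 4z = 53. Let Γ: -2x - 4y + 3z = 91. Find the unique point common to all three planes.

Solving the 3×3 linear system -12x - 12y + z = 215, 3x - 2y + 4z = 53, -2x - 4y + 3z = 91 (e.g. by elimination or Cramer's rule, determinant = 68) gives (-5, -12, 11).

(-5, -12, 11)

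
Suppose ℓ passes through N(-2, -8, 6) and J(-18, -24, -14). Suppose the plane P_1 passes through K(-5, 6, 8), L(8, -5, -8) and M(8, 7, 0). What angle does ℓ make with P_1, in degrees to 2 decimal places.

A direction vector for ℓ is J − N = (-16, -16, -20).
KL = (13, -11, -16), KM = (13, 1, -8); a normal to P_1 is KL × KM = (104, -104, 156).
Using K: P_1 has equation 104x - 104y + 156z = 104.
sin θ = |n·v| / (|n||v|) = |-3120| / (√45968 · √912) = 0.48187.
θ ≈ 28.81°.

28.81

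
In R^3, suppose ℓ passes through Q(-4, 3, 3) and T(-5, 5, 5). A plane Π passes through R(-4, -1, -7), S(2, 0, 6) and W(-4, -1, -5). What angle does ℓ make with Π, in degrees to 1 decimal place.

45.4

A direction vector for ℓ is T − Q = (-1, 2, 2).
RS = (6, 1, 13), RW = (0, 0, 2); a normal to Π is RS × RW = (2, -12, 0).
Using R: Π has equation 2x - 12y = 4.
sin θ = |n·v| / (|n||v|) = |-26| / (√148 · √9) = 0.71240.
θ ≈ 45.4°.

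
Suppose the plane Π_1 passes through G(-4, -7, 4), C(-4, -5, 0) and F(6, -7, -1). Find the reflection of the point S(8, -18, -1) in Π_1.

(12, -2, 7)

GC = (0, 2, -4), GF = (10, 0, -5); a normal to Π_1 is GC × GF = (-10, -40, -20).
Using G: Π_1 has equation -10x - 40y - 20z = 240.
λ = (n·S − d)/|n|² = (660 − 240)/2100 = 1/5.
Reflection = S − 2λn = (8, -18, -1) − (2/5)·(-10, -40, -20) = (12, -2, 7).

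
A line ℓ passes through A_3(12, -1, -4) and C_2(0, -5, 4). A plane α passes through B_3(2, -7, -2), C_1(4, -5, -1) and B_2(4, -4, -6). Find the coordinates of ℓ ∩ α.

A direction vector for ℓ is C_2 − A_3 = (-12, -4, 8).
B_3C_1 = (2, 2, 1), B_3B_2 = (2, 3, -4); a normal to α is B_3C_1 × B_3B_2 = (-11, 10, 2).
Using B_3: α has equation -11x + 10y + 2z = -96.
Substitute r = (12, -1, -4) + t(-12, -4, 8) into the plane: -150 + 108t = -96, so t = 1/2.
Intersection: (12, -1, -4) + (1/2)·(-12, -4, 8) = (6, -3, 0).

(6, -3, 0)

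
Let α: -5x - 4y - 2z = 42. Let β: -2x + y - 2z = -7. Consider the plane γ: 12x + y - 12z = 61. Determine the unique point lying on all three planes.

Solving the 3×3 linear system -5x - 4y - 2z = 42, -2x + y - 2z = -7, 12x + y - 12z = 61 (e.g. by elimination or Cramer's rule, determinant = 270) gives (2, -11, -4).

(2, -11, -4)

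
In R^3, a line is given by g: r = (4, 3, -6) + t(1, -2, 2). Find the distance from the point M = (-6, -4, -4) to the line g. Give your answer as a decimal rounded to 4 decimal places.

12.0784

Taking (4, 3, -6) on g with direction v = (1, -2, 2): w = M − (4, 3, -6) = (-10, -7, 2), and w × v = (-10, 22, 27).
Distance = |w × v| / |v| = √1313 / √9 ≈ 12.0784.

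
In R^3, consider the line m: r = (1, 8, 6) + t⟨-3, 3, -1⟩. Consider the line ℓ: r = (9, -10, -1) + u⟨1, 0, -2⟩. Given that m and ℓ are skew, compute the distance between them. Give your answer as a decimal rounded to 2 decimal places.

Common perpendicular direction n = (-3, 3, -1) × (1, 0, -2) = (-6, -7, -3).
With w = (9, -10, -1) − (1, 8, 6) = (8, -18, -7), w · n = 99.
Distance = |w · n| / |n| = |99| / √94 ≈ 10.21.

10.21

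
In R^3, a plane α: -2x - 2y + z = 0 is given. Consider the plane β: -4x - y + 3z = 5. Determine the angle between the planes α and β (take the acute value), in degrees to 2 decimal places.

31.81

cos θ = |n₁·n₂| / (|n₁||n₂|) = |13| / (√9 · √26).
θ = arccos(0.84984) ≈ 31.81°.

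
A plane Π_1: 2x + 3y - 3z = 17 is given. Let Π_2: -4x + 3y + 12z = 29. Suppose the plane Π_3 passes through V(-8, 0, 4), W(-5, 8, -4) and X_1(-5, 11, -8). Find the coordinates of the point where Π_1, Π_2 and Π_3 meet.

(-2, 7, 0)

VW = (3, 8, -8), VX_1 = (3, 11, -12); a normal to Π_3 is VW × VX_1 = (-8, 12, 9).
Using V: Π_3 has equation -8x + 12y + 9z = 100.
Solving the 3×3 linear system 2x + 3y - 3z = 17, -4x + 3y + 12z = 29, -8x + 12y + 9z = 100 (e.g. by elimination or Cramer's rule, determinant = -342) gives (-2, 7, 0).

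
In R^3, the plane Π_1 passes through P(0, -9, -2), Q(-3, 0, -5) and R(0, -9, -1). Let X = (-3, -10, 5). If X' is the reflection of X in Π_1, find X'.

(3, -8, 5)

PQ = (-3, 9, -3), PR = (0, 0, 1); a normal to Π_1 is PQ × PR = (9, 3, 0).
Using P: Π_1 has equation 9x + 3y = -27.
λ = (n·X − d)/|n|² = (-57 − (-27))/90 = -1/3.
Reflection = X − 2λn = (-3, -10, 5) − (-2/3)·(9, 3, 0) = (3, -8, 5).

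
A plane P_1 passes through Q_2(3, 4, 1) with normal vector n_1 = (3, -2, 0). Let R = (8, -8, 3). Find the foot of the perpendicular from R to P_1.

P_1: n_1·r = n_1·Q_2 gives 3x - 2y = 1.
Foot = R − λn with λ = (n·R − d)/|n|² = (40 − 1)/13 = 3.
Foot = (8, -8, 3) − 3·(3, -2, 0) = (-1, -2, 3).

(-1, -2, 3)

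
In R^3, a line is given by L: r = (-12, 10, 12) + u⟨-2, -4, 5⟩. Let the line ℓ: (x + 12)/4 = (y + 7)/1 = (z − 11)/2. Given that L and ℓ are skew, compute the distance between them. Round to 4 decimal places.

13.7568

ℓ has direction (4, 1, 2) through (-12, -7, 11).
Common perpendicular direction n = (-2, -4, 5) × (4, 1, 2) = (-13, 24, 14).
With w = (-12, -7, 11) − (-12, 10, 12) = (0, -17, -1), w · n = -422.
Distance = |w · n| / |n| = |-422| / √941 ≈ 13.7568.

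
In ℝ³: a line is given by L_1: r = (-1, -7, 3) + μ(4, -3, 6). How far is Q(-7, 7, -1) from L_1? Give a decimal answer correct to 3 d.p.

10.734

Taking (-1, -7, 3) on L_1 with direction v = (4, -3, 6): w = Q − (-1, -7, 3) = (-6, 14, -4), and w × v = (72, 20, -38).
Distance = |w × v| / |v| = √7028 / √61 ≈ 10.734.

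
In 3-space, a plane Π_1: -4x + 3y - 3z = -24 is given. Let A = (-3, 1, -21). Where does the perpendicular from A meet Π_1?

Foot = A − λn with λ = (n·A − d)/|n|² = (78 − (-24))/34 = 3.
Foot = (-3, 1, -21) − 3·(-4, 3, -3) = (9, -8, -12).

(9, -8, -12)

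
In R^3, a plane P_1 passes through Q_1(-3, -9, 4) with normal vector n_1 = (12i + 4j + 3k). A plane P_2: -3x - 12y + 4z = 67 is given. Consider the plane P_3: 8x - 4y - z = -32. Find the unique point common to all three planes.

(-5, -3, 4)

P_1: n_1·r = n_1·Q_1 gives 12x + 4y + 3z = -60.
Solving the 3×3 linear system 12x + 4y + 3z = -60, -3x - 12y + 4z = 67, 8x - 4y - z = -32 (e.g. by elimination or Cramer's rule, determinant = 776) gives (-5, -3, 4).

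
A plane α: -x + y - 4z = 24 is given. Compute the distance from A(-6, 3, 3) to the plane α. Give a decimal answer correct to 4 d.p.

6.3640

n·A − d = (-1)·(-6) + (1)·(3) + (-4)·(3) − 24 = -27; |n| = √18.
Distance = |-27| / √18 = 27/√18 ≈ 6.3640.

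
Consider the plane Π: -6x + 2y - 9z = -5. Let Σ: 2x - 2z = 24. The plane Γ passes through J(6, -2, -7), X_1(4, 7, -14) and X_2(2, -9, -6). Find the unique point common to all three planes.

JX_1 = (-2, 9, -7), JX_2 = (-4, -7, 1); a normal to Γ is JX_1 × JX_2 = (-40, 30, 50).
Using J: Γ has equation -40x + 30y + 50z = -650.
Solving the 3×3 linear system -6x + 2y - 9z = -5, 2x - 2z = 24, -40x + 30y + 50z = -650 (e.g. by elimination or Cramer's rule, determinant = -940) gives (7, -4, -5).

(7, -4, -5)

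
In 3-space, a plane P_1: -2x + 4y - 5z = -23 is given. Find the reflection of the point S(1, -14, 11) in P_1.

(-7, 2, -9)

λ = (n·S − d)/|n|² = (-113 − (-23))/45 = -2.
Reflection = S − 2λn = (1, -14, 11) − (-4)·(-2, 4, -5) = (-7, 2, -9).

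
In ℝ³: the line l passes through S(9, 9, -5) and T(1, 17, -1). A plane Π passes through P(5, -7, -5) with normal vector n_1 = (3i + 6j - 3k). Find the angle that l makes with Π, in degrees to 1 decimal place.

A direction vector for l is T − S = (-8, 8, 4).
Π: n_1·r = n_1·P gives 3x + 6y - 3z = -12.
sin θ = |n·v| / (|n||v|) = |12| / (√54 · √144) = 0.13608.
θ ≈ 7.8°.

7.8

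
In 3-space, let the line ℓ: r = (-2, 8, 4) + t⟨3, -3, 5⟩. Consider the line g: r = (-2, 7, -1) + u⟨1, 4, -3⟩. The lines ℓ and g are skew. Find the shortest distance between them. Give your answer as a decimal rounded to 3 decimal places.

3.823

Common perpendicular direction n = (3, -3, 5) × (1, 4, -3) = (-11, 14, 15).
With w = (-2, 7, -1) − (-2, 8, 4) = (0, -1, -5), w · n = -89.
Distance = |w · n| / |n| = |-89| / √542 ≈ 3.823.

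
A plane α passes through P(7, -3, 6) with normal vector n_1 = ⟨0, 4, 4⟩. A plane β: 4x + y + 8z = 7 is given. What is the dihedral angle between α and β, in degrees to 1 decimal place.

α: n_1·r = n_1·P gives 4y + 4z = 12.
cos θ = |n₁·n₂| / (|n₁||n₂|) = |36| / (√32 · √81).
θ = arccos(0.70711) ≈ 45.0°.

45.0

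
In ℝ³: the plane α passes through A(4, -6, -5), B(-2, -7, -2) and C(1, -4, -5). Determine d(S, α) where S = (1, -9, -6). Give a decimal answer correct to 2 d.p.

3.24

AB = (-6, -1, 3), AC = (-3, 2, 0); a normal to α is AB × AC = (-6, -9, -15).
Using A: α has equation -6x - 9y - 15z = 105.
n·S − d = (-6)·(1) + (-9)·(-9) + (-15)·(-6) − 105 = 60; |n| = √342.
Distance = |60| / √342 = 60/√342 ≈ 3.24.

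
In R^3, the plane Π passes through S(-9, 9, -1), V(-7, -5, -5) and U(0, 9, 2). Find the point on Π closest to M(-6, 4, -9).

SV = (2, -14, -4), SU = (9, 0, 3); a normal to Π is SV × SU = (-42, -42, 126).
Using S: Π has equation -42x - 42y + 126z = -126.
Foot = M − λn with λ = (n·M − d)/|n|² = (-1050 − (-126))/19404 = -1/21.
Foot = (-6, 4, -9) − (-1/21)·(-42, -42, 126) = (-8, 2, -3).

(-8, 2, -3)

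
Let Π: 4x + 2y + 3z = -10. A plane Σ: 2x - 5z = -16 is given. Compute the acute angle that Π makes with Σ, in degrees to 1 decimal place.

76.0

cos θ = |n₁·n₂| / (|n₁||n₂|) = |-7| / (√29 · √29).
θ = arccos(0.24138) ≈ 76.0°.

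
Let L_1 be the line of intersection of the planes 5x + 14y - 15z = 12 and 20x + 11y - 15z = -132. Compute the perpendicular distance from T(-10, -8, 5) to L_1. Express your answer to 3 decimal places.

Direction of L_1: (5, 14, -15) × (20, 11, -15) = (-45, -225, -225).
A point on L_1: solving the two plane equations with x = -10 gives (-10, -2, -6).
Taking (-10, -2, -6) on L_1 with direction v = (-45, -225, -225): w = T − (-10, -2, -6) = (0, -6, 11), and w × v = (3825, -495, -270).
Distance = |w × v| / |v| = √14948550 / √103275 ≈ 12.031.

12.031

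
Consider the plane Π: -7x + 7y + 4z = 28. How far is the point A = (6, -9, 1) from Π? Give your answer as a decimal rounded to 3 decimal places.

12.082

n·A − d = (-7)·(6) + (7)·(-9) + (4)·(1) − 28 = -129; |n| = √114.
Distance = |-129| / √114 = 129/√114 ≈ 12.082.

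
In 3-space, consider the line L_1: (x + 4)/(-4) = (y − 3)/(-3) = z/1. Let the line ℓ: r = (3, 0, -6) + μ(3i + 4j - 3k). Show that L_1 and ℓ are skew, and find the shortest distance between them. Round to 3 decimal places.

L_1 has direction (-4, -3, 1) through (-4, 3, 0).
Common perpendicular direction n = (-4, -3, 1) × (3, 4, -3) = (5, -9, -7).
With w = (3, 0, -6) − (-4, 3, 0) = (7, -3, -6), w · n = 104.
Since n ≠ 0 the lines are not parallel, and w · n = 104 ≠ 0 so they do not intersect; hence they are skew.
Distance = |w · n| / |n| = |104| / √155 ≈ 8.353.

8.353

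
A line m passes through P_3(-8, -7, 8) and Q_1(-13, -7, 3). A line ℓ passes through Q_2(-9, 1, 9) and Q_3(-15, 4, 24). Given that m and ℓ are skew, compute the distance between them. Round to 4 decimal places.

7.5615

A direction vector for m is Q_1 − P_3 = (-5, 0, -5).
A direction vector for ℓ is Q_3 − Q_2 = (-6, 3, 15).
Common perpendicular direction n = (-5, 0, -5) × (-6, 3, 15) = (15, 105, -15).
With w = (-9, 1, 9) − (-8, -7, 8) = (-1, 8, 1), w · n = 810.
Distance = |w · n| / |n| = |810| / √11475 ≈ 7.5615.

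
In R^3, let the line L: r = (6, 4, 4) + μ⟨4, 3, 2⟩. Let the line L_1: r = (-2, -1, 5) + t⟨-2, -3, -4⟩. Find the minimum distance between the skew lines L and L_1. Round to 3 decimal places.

Common perpendicular direction n = (4, 3, 2) × (-2, -3, -4) = (-6, 12, -6).
With w = (-2, -1, 5) − (6, 4, 4) = (-8, -5, 1), w · n = -18.
Distance = |w · n| / |n| = |-18| / √216 ≈ 1.225.

1.225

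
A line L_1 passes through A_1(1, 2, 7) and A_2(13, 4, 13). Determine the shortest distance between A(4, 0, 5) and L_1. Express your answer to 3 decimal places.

A direction vector for L_1 is A_2 − A_1 = (12, 2, 6).
Taking (1, 2, 7) on L_1 with direction v = (12, 2, 6): w = A − (1, 2, 7) = (3, -2, -2), and w × v = (-8, -42, 30).
Distance = |w × v| / |v| = √2728 / √184 ≈ 3.850.

3.850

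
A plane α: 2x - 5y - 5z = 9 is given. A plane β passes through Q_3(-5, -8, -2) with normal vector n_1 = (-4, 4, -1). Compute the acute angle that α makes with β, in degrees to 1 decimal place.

57.0

β: n_1·r = n_1·Q_3 gives -4x + 4y - z = -10.
cos θ = |n₁·n₂| / (|n₁||n₂|) = |-23| / (√54 · √33).
θ = arccos(0.54485) ≈ 57.0°.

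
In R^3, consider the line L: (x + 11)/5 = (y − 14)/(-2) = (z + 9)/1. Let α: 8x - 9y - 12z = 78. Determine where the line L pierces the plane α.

L has direction (5, -2, 1) through (-11, 14, -9).
Substitute r = (-11, 14, -9) + t(5, -2, 1) into the plane: -106 + 46t = 78, so t = 4.
Intersection: (-11, 14, -9) + 4·(5, -2, 1) = (9, 6, -5).

(9, 6, -5)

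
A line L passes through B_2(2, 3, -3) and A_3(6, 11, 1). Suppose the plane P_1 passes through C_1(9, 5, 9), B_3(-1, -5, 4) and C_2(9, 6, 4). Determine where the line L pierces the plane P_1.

(-1, -3, -6)

A direction vector for L is A_3 − B_2 = (4, 8, 4).
C_1B_3 = (-10, -10, -5), C_1C_2 = (0, 1, -5); a normal to P_1 is C_1B_3 × C_1C_2 = (55, -50, -10).
Using C_1: P_1 has equation 55x - 50y - 10z = 155.
Substitute r = (2, 3, -3) + t(4, 8, 4) into the plane: -10 + (-220)t = 155, so t = -3/4.
Intersection: (2, 3, -3) + (-3/4)·(4, 8, 4) = (-1, -3, -6).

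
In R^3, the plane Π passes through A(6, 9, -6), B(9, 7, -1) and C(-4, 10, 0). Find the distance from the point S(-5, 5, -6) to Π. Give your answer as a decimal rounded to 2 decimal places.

6.36

AB = (3, -2, 5), AC = (-10, 1, 6); a normal to Π is AB × AC = (-17, -68, -17).
Using A: Π has equation -17x - 68y - 17z = -612.
n·S − d = (-17)·(-5) + (-68)·(5) + (-17)·(-6) − (-612) = 459; |n| = √5202.
Distance = |459| / √5202 = 459/√5202 ≈ 6.36.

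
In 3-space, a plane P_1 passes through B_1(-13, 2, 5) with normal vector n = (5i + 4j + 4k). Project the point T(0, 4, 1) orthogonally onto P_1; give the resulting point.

(-5, 0, -3)

P_1: n·r = n·B_1 gives 5x + 4y + 4z = -37.
Foot = T − λn with λ = (n·T − d)/|n|² = (20 − (-37))/57 = 1.
Foot = (0, 4, 1) − 1·(5, 4, 4) = (-5, 0, -3).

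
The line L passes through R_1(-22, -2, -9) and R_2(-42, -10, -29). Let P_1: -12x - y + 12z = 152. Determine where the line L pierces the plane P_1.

(-7, 4, 6)

A direction vector for L is R_2 − R_1 = (-20, -8, -20).
Substitute r = (-22, -2, -9) + t(-20, -8, -20) into the plane: 158 + 8t = 152, so t = -3/4.
Intersection: (-22, -2, -9) + (-3/4)·(-20, -8, -20) = (-7, 4, 6).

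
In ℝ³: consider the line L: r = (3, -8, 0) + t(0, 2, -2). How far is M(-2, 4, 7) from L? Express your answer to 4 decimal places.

14.3353

Taking (3, -8, 0) on L with direction v = (0, 2, -2): w = M − (3, -8, 0) = (-5, 12, 7), and w × v = (-38, -10, -10).
Distance = |w × v| / |v| = √1644 / √8 ≈ 14.3353.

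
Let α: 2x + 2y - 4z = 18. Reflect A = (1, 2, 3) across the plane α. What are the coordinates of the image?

(5, 6, -5)

λ = (n·A − d)/|n|² = (-6 − 18)/24 = -1.
Reflection = A − 2λn = (1, 2, 3) − (-2)·(2, 2, -4) = (5, 6, -5).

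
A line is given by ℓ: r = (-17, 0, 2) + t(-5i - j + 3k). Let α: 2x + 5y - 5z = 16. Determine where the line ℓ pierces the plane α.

(-7, 2, -4)

Substitute r = (-17, 0, 2) + t(-5, -1, 3) into the plane: -44 + (-30)t = 16, so t = -2.
Intersection: (-17, 0, 2) + (-2)·(-5, -1, 3) = (-7, 2, -4).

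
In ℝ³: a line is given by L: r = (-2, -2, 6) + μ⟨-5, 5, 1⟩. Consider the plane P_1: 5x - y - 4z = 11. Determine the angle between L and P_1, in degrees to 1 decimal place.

sin θ = |n·v| / (|n||v|) = |-34| / (√42 · √51) = 0.73463.
θ ≈ 47.3°.

47.3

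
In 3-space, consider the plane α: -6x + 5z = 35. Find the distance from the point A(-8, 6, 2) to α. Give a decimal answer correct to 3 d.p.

2.945

n·A − d = (-6)·(-8) + (0)·(6) + (5)·(2) − 35 = 23; |n| = √61.
Distance = |23| / √61 = 23/√61 ≈ 2.945.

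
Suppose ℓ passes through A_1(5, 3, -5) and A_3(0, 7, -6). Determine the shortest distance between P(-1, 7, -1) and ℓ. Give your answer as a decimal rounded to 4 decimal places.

5.0990

A direction vector for ℓ is A_3 − A_1 = (-5, 4, -1).
Taking (5, 3, -5) on ℓ with direction v = (-5, 4, -1): w = P − (5, 3, -5) = (-6, 4, 4), and w × v = (-20, -26, -4).
Distance = |w × v| / |v| = √1092 / √42 ≈ 5.0990.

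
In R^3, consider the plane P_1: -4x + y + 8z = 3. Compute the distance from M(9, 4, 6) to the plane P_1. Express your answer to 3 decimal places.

n·M − d = (-4)·(9) + (1)·(4) + (8)·(6) − 3 = 13; |n| = √81.
Distance = |13| / √81 = 13/√81 ≈ 1.444.

1.444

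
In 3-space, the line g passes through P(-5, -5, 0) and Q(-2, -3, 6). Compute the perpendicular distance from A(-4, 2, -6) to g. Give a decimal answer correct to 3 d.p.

A direction vector for g is Q − P = (3, 2, 6).
Taking (-5, -5, 0) on g with direction v = (3, 2, 6): w = A − (-5, -5, 0) = (1, 7, -6), and w × v = (54, -24, -19).
Distance = |w × v| / |v| = √3853 / √49 ≈ 8.868.

8.868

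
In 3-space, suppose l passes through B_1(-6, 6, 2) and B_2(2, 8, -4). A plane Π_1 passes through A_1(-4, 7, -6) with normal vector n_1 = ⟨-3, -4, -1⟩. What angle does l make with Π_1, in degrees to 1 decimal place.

A direction vector for l is B_2 − B_1 = (8, 2, -6).
Π_1: n_1·r = n_1·A_1 gives -3x - 4y - z = -10.
sin θ = |n·v| / (|n||v|) = |-26| / (√26 · √104) = 0.50000.
θ ≈ 30.0°.

30.0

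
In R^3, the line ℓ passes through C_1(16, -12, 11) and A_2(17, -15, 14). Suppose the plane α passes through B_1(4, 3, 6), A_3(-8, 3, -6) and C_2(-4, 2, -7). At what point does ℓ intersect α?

A direction vector for ℓ is A_2 − C_1 = (1, -3, 3).
B_1A_3 = (-12, 0, -12), B_1C_2 = (-8, -1, -13); a normal to α is B_1A_3 × B_1C_2 = (-12, -60, 12).
Using B_1: α has equation -12x - 60y + 12z = -156.
Substitute r = (16, -12, 11) + t(1, -3, 3) into the plane: 660 + 204t = -156, so t = -4.
Intersection: (16, -12, 11) + (-4)·(1, -3, 3) = (12, 0, -1).

(12, 0, -1)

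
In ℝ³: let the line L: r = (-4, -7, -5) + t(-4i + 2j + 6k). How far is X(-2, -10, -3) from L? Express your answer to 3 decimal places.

4.114

Taking (-4, -7, -5) on L with direction v = (-4, 2, 6): w = X − (-4, -7, -5) = (2, -3, 2), and w × v = (-22, -20, -8).
Distance = |w × v| / |v| = √948 / √56 ≈ 4.114.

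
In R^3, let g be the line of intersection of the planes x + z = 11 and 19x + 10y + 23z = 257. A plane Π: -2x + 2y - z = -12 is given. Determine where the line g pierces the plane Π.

(9, 4, 2)

Direction of g: (1, 0, 1) × (19, 10, 23) = (-10, -4, 10).
A point on g: solving the two plane equations with x = 4 gives (4, 2, 7).
Substitute r = (4, 2, 7) + t(-10, -4, 10) into the plane: -11 + 2t = -12, so t = -1/2.
Intersection: (4, 2, 7) + (-1/2)·(-10, -4, 10) = (9, 4, 2).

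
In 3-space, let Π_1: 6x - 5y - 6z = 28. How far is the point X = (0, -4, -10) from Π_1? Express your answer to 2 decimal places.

n·X − d = (6)·(0) + (-5)·(-4) + (-6)·(-10) − 28 = 52; |n| = √97.
Distance = |52| / √97 = 52/√97 ≈ 5.28.

5.28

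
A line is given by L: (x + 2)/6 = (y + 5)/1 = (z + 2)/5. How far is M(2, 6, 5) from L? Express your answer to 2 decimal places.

10.34

L has direction (6, 1, 5) through (-2, -5, -2).
Taking (-2, -5, -2) on L with direction v = (6, 1, 5): w = M − (-2, -5, -2) = (4, 11, 7), and w × v = (48, 22, -62).
Distance = |w × v| / |v| = √6632 / √62 ≈ 10.34.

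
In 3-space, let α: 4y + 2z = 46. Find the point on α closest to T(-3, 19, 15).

Foot = T − λn with λ = (n·T − d)/|n|² = (106 − 46)/20 = 3.
Foot = (-3, 19, 15) − 3·(0, 4, 2) = (-3, 7, 9).

(-3, 7, 9)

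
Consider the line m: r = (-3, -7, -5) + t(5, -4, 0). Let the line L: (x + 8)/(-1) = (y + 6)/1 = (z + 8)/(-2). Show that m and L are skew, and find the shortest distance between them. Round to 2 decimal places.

2.57

L has direction (-1, 1, -2) through (-8, -6, -8).
Common perpendicular direction n = (5, -4, 0) × (-1, 1, -2) = (8, 10, 1).
With w = (-8, -6, -8) − (-3, -7, -5) = (-5, 1, -3), w · n = -33.
Since n ≠ 0 the lines are not parallel, and w · n = -33 ≠ 0 so they do not intersect; hence they are skew.
Distance = |w · n| / |n| = |-33| / √165 ≈ 2.57.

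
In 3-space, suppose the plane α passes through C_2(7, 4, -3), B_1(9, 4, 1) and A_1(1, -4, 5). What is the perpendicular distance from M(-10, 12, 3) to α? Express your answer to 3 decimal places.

17.889

C_2B_1 = (2, 0, 4), C_2A_1 = (-6, -8, 8); a normal to α is C_2B_1 × C_2A_1 = (32, -40, -16).
Using C_2: α has equation 32x - 40y - 16z = 112.
n·M − d = (32)·(-10) + (-40)·(12) + (-16)·(3) − 112 = -960; |n| = √2880.
Distance = |-960| / √2880 = 960/√2880 ≈ 17.889.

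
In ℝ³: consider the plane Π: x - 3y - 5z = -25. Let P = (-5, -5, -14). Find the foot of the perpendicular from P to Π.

(-8, 4, 1)

Foot = P − λn with λ = (n·P − d)/|n|² = (80 − (-25))/35 = 3.
Foot = (-5, -5, -14) − 3·(1, -3, -5) = (-8, 4, 1).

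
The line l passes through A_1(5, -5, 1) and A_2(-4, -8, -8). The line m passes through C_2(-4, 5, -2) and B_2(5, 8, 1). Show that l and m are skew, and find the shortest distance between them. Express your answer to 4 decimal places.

A direction vector for l is A_2 − A_1 = (-9, -3, -9).
A direction vector for m is B_2 − C_2 = (9, 3, 3).
Common perpendicular direction n = (-9, -3, -9) × (9, 3, 3) = (18, -54, 0).
With w = (-4, 5, -2) − (5, -5, 1) = (-9, 10, -3), w · n = -702.
Since n ≠ 0 the lines are not parallel, and w · n = -702 ≠ 0 so they do not intersect; hence they are skew.
Distance = |w · n| / |n| = |-702| / √3240 ≈ 12.3329.

12.3329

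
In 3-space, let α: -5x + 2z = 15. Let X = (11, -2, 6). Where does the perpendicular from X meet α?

(1, -2, 10)

Foot = X − λn with λ = (n·X − d)/|n|² = (-43 − 15)/29 = -2.
Foot = (11, -2, 6) − (-2)·(-5, 0, 2) = (1, -2, 10).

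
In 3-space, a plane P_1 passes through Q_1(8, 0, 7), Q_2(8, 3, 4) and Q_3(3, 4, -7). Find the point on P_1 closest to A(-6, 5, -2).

(2, 1, -6)

Q_1Q_2 = (0, 3, -3), Q_1Q_3 = (-5, 4, -14); a normal to P_1 is Q_1Q_2 × Q_1Q_3 = (-30, 15, 15).
Using Q_1: P_1 has equation -30x + 15y + 15z = -135.
Foot = A − λn with λ = (n·A − d)/|n|² = (225 − (-135))/1350 = 4/15.
Foot = (-6, 5, -2) − (4/15)·(-30, 15, 15) = (2, 1, -6).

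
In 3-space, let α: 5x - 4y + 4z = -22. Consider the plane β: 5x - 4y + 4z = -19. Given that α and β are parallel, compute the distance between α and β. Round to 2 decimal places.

0.40

Same normal n = (5, -4, 4) with |n| = √57; distance = |-22 − (-19)| / |n| = 3/√57 ≈ 0.40.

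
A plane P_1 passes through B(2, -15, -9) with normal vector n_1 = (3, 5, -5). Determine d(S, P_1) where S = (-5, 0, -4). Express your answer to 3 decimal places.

3.775

P_1: n_1·r = n_1·B gives 3x + 5y - 5z = -24.
n·S − d = (3)·(-5) + (5)·(0) + (-5)·(-4) − (-24) = 29; |n| = √59.
Distance = |29| / √59 = 29/√59 ≈ 3.775.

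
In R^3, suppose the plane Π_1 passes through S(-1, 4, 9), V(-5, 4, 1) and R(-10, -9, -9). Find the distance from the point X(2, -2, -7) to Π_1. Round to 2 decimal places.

SV = (-4, 0, -8), SR = (-9, -13, -18); a normal to Π_1 is SV × SR = (-104, 0, 52).
Using S: Π_1 has equation -104x + 52z = 572.
n·X − d = (-104)·(2) + (0)·(-2) + (52)·(-7) − 572 = -1144; |n| = √13520.
Distance = |-1144| / √13520 = 1144/√13520 ≈ 9.84.

9.84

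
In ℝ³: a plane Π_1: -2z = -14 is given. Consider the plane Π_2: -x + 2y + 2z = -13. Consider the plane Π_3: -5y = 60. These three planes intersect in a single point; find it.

Solving the 3×3 linear system -2z = -14, -x + 2y + 2z = -13, -5y = 60 (e.g. by elimination or Cramer's rule, determinant = -10) gives (3, -12, 7).

(3, -12, 7)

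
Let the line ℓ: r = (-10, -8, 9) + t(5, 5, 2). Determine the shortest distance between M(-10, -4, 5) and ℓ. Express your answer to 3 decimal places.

5.416

Taking (-10, -8, 9) on ℓ with direction v = (5, 5, 2): w = M − (-10, -8, 9) = (0, 4, -4), and w × v = (28, -20, -20).
Distance = |w × v| / |v| = √1584 / √54 ≈ 5.416.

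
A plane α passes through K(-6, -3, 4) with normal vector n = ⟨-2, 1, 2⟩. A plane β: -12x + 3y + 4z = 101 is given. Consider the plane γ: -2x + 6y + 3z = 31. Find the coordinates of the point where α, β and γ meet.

(-8, 3, -1)

α: n·r = n·K gives -2x + y + 2z = 17.
Solving the 3×3 linear system -2x + y + 2z = 17, -12x + 3y + 4z = 101, -2x + 6y + 3z = 31 (e.g. by elimination or Cramer's rule, determinant = -74) gives (-8, 3, -1).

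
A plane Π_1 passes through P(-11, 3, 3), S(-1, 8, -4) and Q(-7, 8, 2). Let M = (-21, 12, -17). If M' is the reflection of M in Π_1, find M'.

(9, -6, 13)

PS = (10, 5, -7), PQ = (4, 5, -1); a normal to Π_1 is PS × PQ = (30, -18, 30).
Using P: Π_1 has equation 30x - 18y + 30z = -294.
λ = (n·M − d)/|n|² = (-1356 − (-294))/2124 = -1/2.
Reflection = M − 2λn = (-21, 12, -17) − (-1)·(30, -18, 30) = (9, -6, 13).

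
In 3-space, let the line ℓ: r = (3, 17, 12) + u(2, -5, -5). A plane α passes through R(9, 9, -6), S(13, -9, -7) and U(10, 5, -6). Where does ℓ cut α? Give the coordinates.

(11, -3, -8)

RS = (4, -18, -1), RU = (1, -4, 0); a normal to α is RS × RU = (-4, -1, 2).
Using R: α has equation -4x - y + 2z = -57.
Substitute r = (3, 17, 12) + t(2, -5, -5) into the plane: -5 + (-13)t = -57, so t = 4.
Intersection: (3, 17, 12) + 4·(2, -5, -5) = (11, -3, -8).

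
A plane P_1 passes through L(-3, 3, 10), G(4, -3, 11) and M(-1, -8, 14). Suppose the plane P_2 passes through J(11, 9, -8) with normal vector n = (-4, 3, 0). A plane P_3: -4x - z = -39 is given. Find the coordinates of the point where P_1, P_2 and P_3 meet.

LG = (7, -6, 1), LM = (2, -11, 4); a normal to P_1 is LG × LM = (-13, -26, -65).
Using L: P_1 has equation -13x - 26y - 65z = -689.
P_2: n·r = n·J gives -4x + 3y = -17.
Solving the 3×3 linear system -13x - 26y - 65z = -689, -4x + 3y = -17, -4x - z = -39 (e.g. by elimination or Cramer's rule, determinant = -637) gives (8, 5, 7).

(8, 5, 7)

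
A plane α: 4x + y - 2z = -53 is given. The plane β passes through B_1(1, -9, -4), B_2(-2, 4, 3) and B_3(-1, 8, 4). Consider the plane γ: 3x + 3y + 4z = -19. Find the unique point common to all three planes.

(-10, -3, 5)

B_1B_2 = (-3, 13, 7), B_1B_3 = (-2, 17, 8); a normal to β is B_1B_2 × B_1B_3 = (-15, 10, -25).
Using B_1: β has equation -15x + 10y - 25z = -5.
Solving the 3×3 linear system 4x + y - 2z = -53, -15x + 10y - 25z = -5, 3x + 3y + 4z = -19 (e.g. by elimination or Cramer's rule, determinant = 595) gives (-10, -3, 5).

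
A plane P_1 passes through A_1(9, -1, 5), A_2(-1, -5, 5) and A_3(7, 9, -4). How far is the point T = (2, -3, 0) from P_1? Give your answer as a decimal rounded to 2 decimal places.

A_1A_2 = (-10, -4, 0), A_1A_3 = (-2, 10, -9); a normal to P_1 is A_1A_2 × A_1A_3 = (36, -90, -108).
Using A_1: P_1 has equation 36x - 90y - 108z = -126.
n·T − d = (36)·(2) + (-90)·(-3) + (-108)·(0) − (-126) = 468; |n| = √21060.
Distance = |468| / √21060 = 468/√21060 ≈ 3.22.

3.22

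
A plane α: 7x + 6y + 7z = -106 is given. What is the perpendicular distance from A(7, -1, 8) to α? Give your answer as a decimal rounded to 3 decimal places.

n·A − d = (7)·(7) + (6)·(-1) + (7)·(8) − (-106) = 205; |n| = √134.
Distance = |205| / √134 = 205/√134 ≈ 17.709.

17.709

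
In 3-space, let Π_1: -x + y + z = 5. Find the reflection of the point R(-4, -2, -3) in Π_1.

(-8, 2, 1)

λ = (n·R − d)/|n|² = (-1 − 5)/3 = -2.
Reflection = R − 2λn = (-4, -2, -3) − (-4)·(-1, 1, 1) = (-8, 2, 1).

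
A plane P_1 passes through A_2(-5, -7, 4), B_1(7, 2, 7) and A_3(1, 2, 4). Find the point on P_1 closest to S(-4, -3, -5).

(-7, -1, 1)

A_2B_1 = (12, 9, 3), A_2A_3 = (6, 9, 0); a normal to P_1 is A_2B_1 × A_2A_3 = (-27, 18, 54).
Using A_2: P_1 has equation -27x + 18y + 54z = 225.
Foot = S − λn with λ = (n·S − d)/|n|² = (-216 − 225)/3969 = -1/9.
Foot = (-4, -3, -5) − (-1/9)·(-27, 18, 54) = (-7, -1, 1).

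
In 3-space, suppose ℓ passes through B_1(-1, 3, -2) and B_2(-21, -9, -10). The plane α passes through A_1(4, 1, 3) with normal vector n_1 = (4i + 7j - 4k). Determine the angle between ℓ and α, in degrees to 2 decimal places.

36.50

A direction vector for ℓ is B_2 − B_1 = (-20, -12, -8).
α: n_1·r = n_1·A_1 gives 4x + 7y - 4z = 11.
sin θ = |n·v| / (|n||v|) = |-132| / (√81 · √608) = 0.59481.
θ ≈ 36.50°.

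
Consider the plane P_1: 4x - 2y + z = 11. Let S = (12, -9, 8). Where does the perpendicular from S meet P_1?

(0, -3, 5)

Foot = S − λn with λ = (n·S − d)/|n|² = (74 − 11)/21 = 3.
Foot = (12, -9, 8) − 3·(4, -2, 1) = (0, -3, 5).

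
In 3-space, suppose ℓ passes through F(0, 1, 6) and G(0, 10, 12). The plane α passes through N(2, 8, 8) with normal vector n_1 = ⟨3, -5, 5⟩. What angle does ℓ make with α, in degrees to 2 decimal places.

A direction vector for ℓ is G − F = (0, 9, 6).
α: n_1·r = n_1·N gives 3x - 5y + 5z = 6.
sin θ = |n·v| / (|n||v|) = |-15| / (√59 · √117) = 0.18054.
θ ≈ 10.40°.

10.40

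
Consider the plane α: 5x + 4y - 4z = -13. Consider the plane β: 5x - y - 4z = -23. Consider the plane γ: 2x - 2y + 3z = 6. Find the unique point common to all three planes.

Solving the 3×3 linear system 5x + 4y - 4z = -13, 5x - y - 4z = -23, 2x - 2y + 3z = 6 (e.g. by elimination or Cramer's rule, determinant = -115) gives (-1, 2, 4).

(-1, 2, 4)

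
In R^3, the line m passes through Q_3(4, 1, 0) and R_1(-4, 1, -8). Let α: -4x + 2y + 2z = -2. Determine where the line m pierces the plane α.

(-2, 1, -6)

A direction vector for m is R_1 − Q_3 = (-8, 0, -8).
Substitute r = (4, 1, 0) + t(-8, 0, -8) into the plane: -14 + 16t = -2, so t = 3/4.
Intersection: (4, 1, 0) + (3/4)·(-8, 0, -8) = (-2, 1, -6).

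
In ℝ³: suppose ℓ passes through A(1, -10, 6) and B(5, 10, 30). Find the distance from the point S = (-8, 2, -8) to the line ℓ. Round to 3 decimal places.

A direction vector for ℓ is B − A = (4, 20, 24).
Taking (1, -10, 6) on ℓ with direction v = (4, 20, 24): w = S − (1, -10, 6) = (-9, 12, -14), and w × v = (568, 160, -228).
Distance = |w × v| / |v| = √400208 / √992 ≈ 20.086.

20.086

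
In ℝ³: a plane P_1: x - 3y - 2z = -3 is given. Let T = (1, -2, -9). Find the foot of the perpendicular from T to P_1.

(-1, 4, -5)

Foot = T − λn with λ = (n·T − d)/|n|² = (25 − (-3))/14 = 2.
Foot = (1, -2, -9) − 2·(1, -3, -2) = (-1, 4, -5).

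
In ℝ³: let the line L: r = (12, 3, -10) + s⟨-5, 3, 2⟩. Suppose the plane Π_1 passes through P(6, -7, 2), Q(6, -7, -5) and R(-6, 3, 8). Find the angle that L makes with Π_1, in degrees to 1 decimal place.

8.4

PQ = (0, 0, -7), PR = (-12, 10, 6); a normal to Π_1 is PQ × PR = (70, 84, 0).
Using P: Π_1 has equation 70x + 84y = -168.
sin θ = |n·v| / (|n||v|) = |-98| / (√11956 · √38) = 0.14539.
θ ≈ 8.4°.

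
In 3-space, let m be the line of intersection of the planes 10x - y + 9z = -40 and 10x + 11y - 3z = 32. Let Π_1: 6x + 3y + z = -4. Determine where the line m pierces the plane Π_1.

(-5, 8, 2)

Direction of m: (10, -1, 9) × (10, 11, -3) = (-96, 120, 120).
A point on m: solving the two plane equations with x = -21 gives (-21, 28, 22).
Substitute r = (-21, 28, 22) + t(-96, 120, 120) into the plane: -20 + (-96)t = -4, so t = -1/6.
Intersection: (-21, 28, 22) + (-1/6)·(-96, 120, 120) = (-5, 8, 2).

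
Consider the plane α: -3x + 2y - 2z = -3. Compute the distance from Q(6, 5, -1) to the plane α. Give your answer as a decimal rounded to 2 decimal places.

0.73

n·Q − d = (-3)·(6) + (2)·(5) + (-2)·(-1) − (-3) = -3; |n| = √17.
Distance = |-3| / √17 = 3/√17 ≈ 0.73.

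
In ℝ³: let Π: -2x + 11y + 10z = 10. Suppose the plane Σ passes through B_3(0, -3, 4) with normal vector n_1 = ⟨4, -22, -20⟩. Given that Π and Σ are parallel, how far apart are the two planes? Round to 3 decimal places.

0.200

Σ: n_1·r = n_1·B_3 gives 4x - 22y - 20z = -14.
Rescale Σ by 1/(-2): -2x + 11y + 10z = 7. Then distance = |10 − 7| / √225 ≈ 0.200.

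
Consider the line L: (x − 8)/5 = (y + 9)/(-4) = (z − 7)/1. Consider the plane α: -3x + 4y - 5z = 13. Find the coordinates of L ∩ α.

(-7, 3, 4)

L has direction (5, -4, 1) through (8, -9, 7).
Substitute r = (8, -9, 7) + t(5, -4, 1) into the plane: -95 + (-36)t = 13, so t = -3.
Intersection: (8, -9, 7) + (-3)·(5, -4, 1) = (-7, 3, 4).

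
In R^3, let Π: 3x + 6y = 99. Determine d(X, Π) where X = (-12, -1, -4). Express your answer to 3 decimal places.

21.019

n·X − d = (3)·(-12) + (6)·(-1) + (0)·(-4) − 99 = -141; |n| = √45.
Distance = |-141| / √45 = 141/√45 ≈ 21.019.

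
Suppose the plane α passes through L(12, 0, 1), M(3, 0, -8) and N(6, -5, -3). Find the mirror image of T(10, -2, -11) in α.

LM = (-9, 0, -9), LN = (-6, -5, -4); a normal to α is LM × LN = (-45, 18, 45).
Using L: α has equation -45x + 18y + 45z = -495.
λ = (n·T − d)/|n|² = (-981 − (-495))/4374 = -1/9.
Reflection = T − 2λn = (10, -2, -11) − (-2/9)·(-45, 18, 45) = (0, 2, -1).

(0, 2, -1)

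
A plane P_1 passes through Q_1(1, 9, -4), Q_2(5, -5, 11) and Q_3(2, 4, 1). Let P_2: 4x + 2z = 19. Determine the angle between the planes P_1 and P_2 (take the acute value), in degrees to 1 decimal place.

78.9

Q_1Q_2 = (4, -14, 15), Q_1Q_3 = (1, -5, 5); a normal to P_1 is Q_1Q_2 × Q_1Q_3 = (5, -5, -6).
Using Q_1: P_1 has equation 5x - 5y - 6z = -16.
cos θ = |n₁·n₂| / (|n₁||n₂|) = |8| / (√86 · √20).
θ = arccos(0.19290) ≈ 78.9°.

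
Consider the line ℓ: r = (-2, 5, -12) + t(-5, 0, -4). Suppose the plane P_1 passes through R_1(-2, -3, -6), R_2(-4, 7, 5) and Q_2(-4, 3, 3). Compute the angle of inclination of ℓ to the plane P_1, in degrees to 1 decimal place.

67.9

R_1R_2 = (-2, 10, 11), R_1Q_2 = (-2, 6, 9); a normal to P_1 is R_1R_2 × R_1Q_2 = (24, -4, 8).
Using R_1: P_1 has equation 24x - 4y + 8z = -84.
sin θ = |n·v| / (|n||v|) = |-152| / (√656 · √41) = 0.92683.
θ ≈ 67.9°.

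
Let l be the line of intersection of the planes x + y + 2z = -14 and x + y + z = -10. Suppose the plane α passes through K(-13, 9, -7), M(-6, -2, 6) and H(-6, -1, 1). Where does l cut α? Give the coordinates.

(-6, 0, -4)

Direction of l: (1, 1, 2) × (1, 1, 1) = (-1, 1, 0).
A point on l: solving the two plane equations with x = 6 gives (6, -12, -4).
KM = (7, -11, 13), KH = (7, -10, 8); a normal to α is KM × KH = (42, 35, 7).
Using K: α has equation 42x + 35y + 7z = -280.
Substitute r = (6, -12, -4) + t(-1, 1, 0) into the plane: -196 + (-7)t = -280, so t = 12.
Intersection: (6, -12, -4) + 12·(-1, 1, 0) = (-6, 0, -4).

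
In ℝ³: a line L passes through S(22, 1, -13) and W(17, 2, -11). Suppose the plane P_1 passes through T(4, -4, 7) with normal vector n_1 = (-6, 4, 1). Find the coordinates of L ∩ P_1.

(7, 4, -7)

A direction vector for L is W − S = (-5, 1, 2).
P_1: n_1·r = n_1·T gives -6x + 4y + z = -33.
Substitute r = (22, 1, -13) + t(-5, 1, 2) into the plane: -141 + 36t = -33, so t = 3.
Intersection: (22, 1, -13) + 3·(-5, 1, 2) = (7, 4, -7).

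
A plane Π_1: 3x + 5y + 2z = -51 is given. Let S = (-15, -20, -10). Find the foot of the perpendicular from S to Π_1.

Foot = S − λn with λ = (n·S − d)/|n|² = (-165 − (-51))/38 = -3.
Foot = (-15, -20, -10) − (-3)·(3, 5, 2) = (-6, -5, -4).

(-6, -5, -4)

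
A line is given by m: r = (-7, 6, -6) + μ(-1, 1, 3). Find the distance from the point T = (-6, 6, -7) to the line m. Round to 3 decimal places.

Taking (-7, 6, -6) on m with direction v = (-1, 1, 3): w = T − (-7, 6, -6) = (1, 0, -1), and w × v = (1, -2, 1).
Distance = |w × v| / |v| = √6 / √11 ≈ 0.739.

0.739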